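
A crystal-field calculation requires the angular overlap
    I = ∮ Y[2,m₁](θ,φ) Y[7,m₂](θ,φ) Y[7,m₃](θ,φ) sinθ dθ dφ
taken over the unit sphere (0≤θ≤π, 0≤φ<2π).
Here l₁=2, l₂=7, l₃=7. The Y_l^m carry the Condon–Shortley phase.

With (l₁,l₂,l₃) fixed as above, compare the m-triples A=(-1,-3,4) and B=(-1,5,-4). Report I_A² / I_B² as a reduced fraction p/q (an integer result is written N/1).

Shared (l₁,l₂,l₃)=(2,7,7): N and (l;000)² cancel in I_A²/I_B².
A: Δ = 2!·2!·12!/17! = 1/185640; Racah Σ t=1..2: t=1:−1/4354560 t=2:+1/14515200 = -1/6220800; ⇒ 3j(2 7 7; -1 -3 4)² = 77/4420, sgn +1
B: Δ = 2!·2!·12!/17! = 1/185640; Racah Σ t=1..2: t=1:−1/79833600 t=2:+1/14515200 = 1/17740800; ⇒ 3j(2 7 7; -1 5 -4)² = 729/30940, sgn -1
I_A²/I_B² = (77/4420)/(729/30940) = 539/729

539/729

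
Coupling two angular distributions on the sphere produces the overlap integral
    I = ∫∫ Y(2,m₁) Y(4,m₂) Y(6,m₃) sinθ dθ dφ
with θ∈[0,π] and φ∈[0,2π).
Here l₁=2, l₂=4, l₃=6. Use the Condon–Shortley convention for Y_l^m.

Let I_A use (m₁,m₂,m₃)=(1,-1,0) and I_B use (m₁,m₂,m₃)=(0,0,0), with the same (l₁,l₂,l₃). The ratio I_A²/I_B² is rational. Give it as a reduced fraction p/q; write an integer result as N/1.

Same 2,4,6: normalisation and zero-m 3j drop out of the ratio.
A: Δ: 0! 4! 8! / 13! → 1/6435; sum: t=0:+1/4320 = 1/4320; 3j²(2 4 6; 1 -1 0) = Δ·Π!·Σ² = 8/429  (sign +1)
B: Δ: 0! 4! 8! / 13! → 1/6435; sum: t=0:+1/2304 = 1/2304; 3j²(2 4 6; 0 0 0) = Δ·Π!·Σ² = 5/143  (sign +1)
I_A²/I_B² = (8/429)/(5/143) = 8/15

8/15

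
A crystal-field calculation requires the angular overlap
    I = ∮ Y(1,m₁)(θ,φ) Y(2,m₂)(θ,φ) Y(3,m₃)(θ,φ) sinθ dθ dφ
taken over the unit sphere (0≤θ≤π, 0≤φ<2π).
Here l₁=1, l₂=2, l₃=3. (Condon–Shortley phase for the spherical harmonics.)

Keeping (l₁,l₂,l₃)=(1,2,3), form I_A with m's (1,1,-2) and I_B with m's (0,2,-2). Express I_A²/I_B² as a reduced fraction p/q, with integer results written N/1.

2/1

Same 1,2,3: normalisation and zero-m 3j drop out of the ratio.
A: Δ: 0! 2! 4! / 7! → 1/105; sum: t=0:+1/12 = 1/12; 3j²(1 2 3; 1 1 -2) = Δ·Π!·Σ² = 2/21  (sign -1)
B: Δ: 0! 2! 4! / 7! → 1/105; sum: t=0:+1/24 = 1/24; 3j²(1 2 3; 0 2 -2) = Δ·Π!·Σ² = 1/21  (sign -1)
I_A²/I_B² = (2/21)/(1/21) = 2/1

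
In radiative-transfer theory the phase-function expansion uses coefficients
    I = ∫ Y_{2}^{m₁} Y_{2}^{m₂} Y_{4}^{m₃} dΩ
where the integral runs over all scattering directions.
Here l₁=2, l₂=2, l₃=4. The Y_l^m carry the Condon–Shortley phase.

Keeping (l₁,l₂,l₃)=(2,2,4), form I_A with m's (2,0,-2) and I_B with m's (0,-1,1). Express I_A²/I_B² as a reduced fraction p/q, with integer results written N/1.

1/2

Shared (l₁,l₂,l₃)=(2,2,4): N and (l;000)² cancel in I_A²/I_B².
A: Δ = 0!·4!·4!/9! = 1/630; Racah Σ t=0..0: t=0:+1/96 = 1/96; ⇒ 3j(2 2 4; 2 0 -2)² = 1/42, sgn +1
B: Δ = 0!·4!·4!/9! = 1/630; Racah Σ t=0..0: t=0:+1/24 = 1/24; ⇒ 3j(2 2 4; 0 -1 1)² = 1/21, sgn -1
I_A²/I_B² = (1/42)/(1/21) = 1/2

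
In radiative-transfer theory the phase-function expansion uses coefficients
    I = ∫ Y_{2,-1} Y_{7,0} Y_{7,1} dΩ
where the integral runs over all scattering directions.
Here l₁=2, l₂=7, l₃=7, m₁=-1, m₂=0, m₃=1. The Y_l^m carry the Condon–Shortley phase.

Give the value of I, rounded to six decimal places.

-0.026159

Checks pass: Σm=0; 16 even; l₃=7∈[5,9].
(2·2+1)(2·7+1)(2·7+1) = 1125
Δ: 2! 2! 12! / 17! → 1/185640
sum: t=0:+1/2419200 t=1:−1/518400 t=2:+1/2419200 = -1/907200
3j²(2 7 7; 0 0 0) = Δ·Π!·Σ² = 56/3315  (sign +1)
sum: t=1:−1/1036800 t=2:+1/1209600 = -1/7257600
3j²(2 7 7; -1 0 1) = Δ·Π!·Σ² = 1/2210  (sign -1)
combine: 4πI² = 1125·56/3315·1/2210 = 420/48841
take √, sign -1: I = -0.02615938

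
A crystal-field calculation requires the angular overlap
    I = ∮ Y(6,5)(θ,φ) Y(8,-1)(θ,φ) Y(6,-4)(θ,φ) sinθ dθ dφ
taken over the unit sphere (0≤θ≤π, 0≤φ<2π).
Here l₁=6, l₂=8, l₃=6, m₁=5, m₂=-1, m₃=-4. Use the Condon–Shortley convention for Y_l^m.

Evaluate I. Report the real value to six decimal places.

-0.130287

m-sum 0 ✓  L=20 even ✓  2≤6≤14 ✓
Π(2lᵢ+1) = 13×17×13 = 2873
triangle coeff Δ(6,8,6) = 1/1309458150
Σ_t [2,6]: t=2:+1/49766400 t=3:−1/3110400 t=4:+1/1327104 t=5:−1/3110400 t=6:+1/49766400 = 1/6635520
(3j)²=350/46189 [(6 8 6; 0 0 0)], sign=+1
Σ_t [0,1]: t=0:+1/1219276800 t=1:−1/174182400 = -1/203212800
(3j)²=288/29393 [(6 8 6; 5 -1 -4)], sign=-1
⇒ 4πI² = 14400/67507
I = (-1)√(14400/67507/(4π)) = -0.13028725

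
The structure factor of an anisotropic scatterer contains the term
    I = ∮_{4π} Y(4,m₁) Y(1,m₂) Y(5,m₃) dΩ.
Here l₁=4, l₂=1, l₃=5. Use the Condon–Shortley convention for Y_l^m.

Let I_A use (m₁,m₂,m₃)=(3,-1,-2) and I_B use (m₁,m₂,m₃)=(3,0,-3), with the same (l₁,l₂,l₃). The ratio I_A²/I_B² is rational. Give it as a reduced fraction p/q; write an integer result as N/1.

3/16

Shared (l₁,l₂,l₃)=(4,1,5): N and (l;000)² cancel in I_A²/I_B².
A: Δ = 0!·8!·2!/11! = 1/495; Racah Σ t=0..0: t=0:+1/10080 = 1/10080; ⇒ 3j(4 1 5; 3 -1 -2)² = 1/165, sgn -1
B: Δ = 0!·8!·2!/11! = 1/495; Racah Σ t=0..0: t=0:+1/5040 = 1/5040; ⇒ 3j(4 1 5; 3 0 -3)² = 16/495, sgn +1
I_A²/I_B² = (1/165)/(16/495) = 3/16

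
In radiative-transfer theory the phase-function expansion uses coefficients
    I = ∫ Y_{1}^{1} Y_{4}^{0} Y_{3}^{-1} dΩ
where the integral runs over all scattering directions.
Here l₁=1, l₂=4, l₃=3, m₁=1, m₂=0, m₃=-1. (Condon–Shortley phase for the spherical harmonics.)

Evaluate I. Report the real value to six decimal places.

0.150786

Rules hold: Σm=0, L=8 even, 3≤3≤5.
N = 3·9·7 = 189
Δ = 2!·0!·6!/9! = 1/252
Racah Σ t=1..1: t=1:−1/36 = -1/36
⇒ 3j(1 4 3; 0 0 0)² = 4/63, sgn +1
Racah Σ t=0..0: t=0:+1/96 = 1/96
⇒ 3j(1 4 3; 1 0 -1)² = 1/42, sgn +1
4πI² = N·(3j₀)²·(3jₘ)² = 2/7
I = +1·√(0.285714/4π) = 0.15078601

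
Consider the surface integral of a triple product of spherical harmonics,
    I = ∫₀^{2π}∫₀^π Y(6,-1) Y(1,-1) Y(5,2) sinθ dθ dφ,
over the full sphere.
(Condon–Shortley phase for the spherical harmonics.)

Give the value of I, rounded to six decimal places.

-0.129207

m-sum 0 ✓  L=12 even ✓  5≤5≤7 ✓
Π(2lᵢ+1) = 13×3×11 = 429
triangle coeff Δ(6,1,5) = 1/858
Σ_t [1,1]: t=1:−1/14400 = -1/14400
(3j)²=6/143 [(6 1 5; 0 0 0)], sign=+1
Σ_t [0,0]: t=0:+1/60480 = 1/60480
(3j)²=5/429 [(6 1 5; -1 -1 2)], sign=-1
⇒ 4πI² = 30/143
I = (-1)√(30/143/(4π)) = -0.12920749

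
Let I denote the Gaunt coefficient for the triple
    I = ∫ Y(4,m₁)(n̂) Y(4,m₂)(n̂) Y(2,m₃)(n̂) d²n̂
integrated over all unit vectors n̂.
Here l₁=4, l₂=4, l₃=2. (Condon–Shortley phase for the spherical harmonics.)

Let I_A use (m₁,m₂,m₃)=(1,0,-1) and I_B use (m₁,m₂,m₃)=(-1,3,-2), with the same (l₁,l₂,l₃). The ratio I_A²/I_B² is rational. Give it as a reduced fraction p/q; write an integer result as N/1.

5/63

Same 4,4,2: normalisation and zero-m 3j drop out of the ratio.
A: Δ: 6! 2! 2! / 11! → 1/13860; sum: t=2:+1/96 t=3:−1/72 = -1/288; 3j²(4 4 2; 1 0 -1) = Δ·Π!·Σ² = 1/462  (sign +1)
B: Δ: 6! 2! 2! / 11! → 1/13860; sum: t=5:−1/480 = -1/480; 3j²(4 4 2; -1 3 -2) = Δ·Π!·Σ² = 3/110  (sign -1)
I_A²/I_B² = (1/462)/(3/110) = 5/63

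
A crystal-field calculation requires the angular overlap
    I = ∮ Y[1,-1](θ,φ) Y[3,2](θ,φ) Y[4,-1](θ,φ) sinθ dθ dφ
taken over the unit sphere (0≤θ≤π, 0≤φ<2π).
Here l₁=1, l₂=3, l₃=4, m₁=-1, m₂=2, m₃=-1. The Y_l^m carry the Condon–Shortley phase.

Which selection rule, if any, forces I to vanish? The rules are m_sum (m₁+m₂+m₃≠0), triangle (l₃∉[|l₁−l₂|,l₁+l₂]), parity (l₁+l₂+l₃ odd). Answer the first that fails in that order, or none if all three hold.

azimuthal sum: -1 + 2 − 1 = 0  ✓
2 ≤ 4 ≤ 4 (triangle on l)  ✓
L = 1 + 3 + 4 = 8 (even)  ✓

none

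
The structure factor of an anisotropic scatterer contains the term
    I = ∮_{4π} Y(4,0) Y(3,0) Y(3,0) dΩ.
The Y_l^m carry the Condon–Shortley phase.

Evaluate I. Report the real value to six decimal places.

0.153870

Rules hold: Σm=0, L=10 even, 1≤3≤7.
N = 9·7·7 = 441
Δ = 4!·4!·2!/11! = 1/34650
Racah Σ t=1..3: t=1:−1/72 t=2:+1/16 t=3:−1/72 = 5/144
⇒ 3j(4 3 3; 0 0 0)² = 2/77, sgn -1
(m-triple is (0,0,0) — same symbol as above.)
4πI² = N·(3j₀)²·(3jₘ)² = 36/121
I = +1·√(0.297521/4π) = 0.15386989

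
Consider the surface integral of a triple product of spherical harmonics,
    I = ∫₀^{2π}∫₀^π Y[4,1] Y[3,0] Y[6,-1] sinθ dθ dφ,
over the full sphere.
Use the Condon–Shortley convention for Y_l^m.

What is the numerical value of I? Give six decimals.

0.000000

l₁+l₂+l₃=13 is odd: 3j(l;000)=0 ⇒ I=0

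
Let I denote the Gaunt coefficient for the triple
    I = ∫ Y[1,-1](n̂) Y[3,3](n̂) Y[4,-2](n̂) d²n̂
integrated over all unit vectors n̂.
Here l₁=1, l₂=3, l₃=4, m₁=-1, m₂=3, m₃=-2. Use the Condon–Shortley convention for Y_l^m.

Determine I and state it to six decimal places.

Checks pass: Σm=0; 8 even; l₃=4∈[2,4].
(2·1+1)(2·3+1)(2·4+1) = 189
Δ: 0! 2! 6! / 9! → 1/252
sum: t=0:+1/36 = 1/36
3j²(1 3 4; 0 0 0) = Δ·Π!·Σ² = 4/63  (sign +1)
sum: t=0:+1/1440 = 1/1440
3j²(1 3 4; -1 3 -2) = Δ·Π!·Σ² = 1/252  (sign +1)
combine: 4πI² = 189·4/63·1/252 = 1/21
take √, sign +1: I = 0.06155813

0.061558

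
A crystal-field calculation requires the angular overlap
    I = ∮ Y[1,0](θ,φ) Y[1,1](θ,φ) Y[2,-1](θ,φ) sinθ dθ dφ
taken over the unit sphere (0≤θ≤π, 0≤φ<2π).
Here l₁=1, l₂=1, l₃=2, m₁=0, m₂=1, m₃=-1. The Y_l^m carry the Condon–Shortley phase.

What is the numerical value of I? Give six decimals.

m-sum 0 ✓  L=4 even ✓  0≤2≤2 ✓
Π(2lᵢ+1) = 3×3×5 = 45
triangle coeff Δ(1,1,2) = 1/30
Σ_t [0,0]: t=0:+1/1 = 1/1
(3j)²=2/15 [(1 1 2; 0 0 0)], sign=+1
Σ_t [0,0]: t=0:+1/2 = 1/2
(3j)²=1/10 [(1 1 2; 0 1 -1)], sign=-1
⇒ 4πI² = 3/5
I = (-1)√(3/5/(4π)) = -0.21850969

-0.218510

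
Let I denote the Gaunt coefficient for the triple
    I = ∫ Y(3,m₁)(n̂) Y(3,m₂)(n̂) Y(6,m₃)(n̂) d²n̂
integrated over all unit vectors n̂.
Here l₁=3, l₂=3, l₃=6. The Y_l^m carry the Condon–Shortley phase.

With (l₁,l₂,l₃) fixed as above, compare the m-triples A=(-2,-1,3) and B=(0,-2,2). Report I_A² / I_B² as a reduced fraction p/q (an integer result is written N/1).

27/16

l's match ⇒ only the (l;m) 3-j factors differ between A and B.
A: triangle coeff Δ(3,3,6) = 1/12012; Σ_t [0,0]: t=0:+1/5760 = 1/5760; (3j)²=9/286 [(3 3 6; -2 -1 3)], sign=-1
B: triangle coeff Δ(3,3,6) = 1/12012; Σ_t [0,0]: t=0:+1/4320 = 1/4320; (3j)²=8/429 [(3 3 6; 0 -2 2)], sign=+1
I_A²/I_B² = (9/286)/(8/429) = 27/16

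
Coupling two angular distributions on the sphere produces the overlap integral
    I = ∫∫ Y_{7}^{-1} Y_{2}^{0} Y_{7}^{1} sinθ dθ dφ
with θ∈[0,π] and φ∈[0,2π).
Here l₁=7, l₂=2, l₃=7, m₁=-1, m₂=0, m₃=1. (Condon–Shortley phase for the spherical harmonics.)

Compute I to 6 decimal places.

-0.151274

Rules hold: Σm=0, L=16 even, 5≤7≤9.
N = 15·5·15 = 1125
Δ = 2!·12!·2!/17! = 1/185640
Racah Σ t=0..2: t=0:+1/2419200 t=1:−1/518400 t=2:+1/2419200 = -1/907200
⇒ 3j(7 2 7; 0 0 0)² = 56/3315, sgn +1
Racah Σ t=0..2: t=0:+1/3870720 t=1:−1/604800 t=2:+1/2073600 = -53/58060800
⇒ 3j(7 2 7; -1 0 1)² = 2809/185640, sgn -1
4πI² = N·(3j₀)²·(3jₘ)² = 14045/48841
I = -1·√(0.287566/4π) = -0.15127378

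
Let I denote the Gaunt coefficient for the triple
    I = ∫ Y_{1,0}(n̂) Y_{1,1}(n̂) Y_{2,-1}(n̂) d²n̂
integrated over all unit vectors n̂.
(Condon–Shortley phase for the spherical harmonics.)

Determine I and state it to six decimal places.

Checks pass: Σm=0; 4 even; l₃=2∈[0,2].
(2·1+1)(2·1+1)(2·2+1) = 45
Δ: 0! 2! 2! / 5! → 1/30
sum: t=0:+1/1 = 1/1
3j²(1 1 2; 0 0 0) = Δ·Π!·Σ² = 2/15  (sign +1)
sum: t=0:+1/2 = 1/2
3j²(1 1 2; 0 1 -1) = Δ·Π!·Σ² = 1/10  (sign -1)
combine: 4πI² = 45·2/15·1/10 = 3/5
take √, sign -1: I = -0.21850969

-0.218510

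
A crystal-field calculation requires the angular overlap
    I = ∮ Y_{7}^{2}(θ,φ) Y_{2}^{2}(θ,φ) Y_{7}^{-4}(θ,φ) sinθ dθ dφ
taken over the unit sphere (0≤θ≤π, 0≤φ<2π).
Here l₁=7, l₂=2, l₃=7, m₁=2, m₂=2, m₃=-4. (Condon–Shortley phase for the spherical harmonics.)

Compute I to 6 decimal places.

m-sum 0 ✓  L=16 even ✓  5≤7≤9 ✓
Π(2lᵢ+1) = 15×5×15 = 1125
triangle coeff Δ(7,2,7) = 1/185640
Σ_t [0,2]: t=0:+1/2419200 t=1:−1/518400 t=2:+1/2419200 = -1/907200
(3j)²=56/3315 [(7 2 7; 0 0 0)], sign=+1
Σ_t [2,2]: t=2:+1/8709120 = 1/8709120
(3j)²=55/3094 [(7 2 7; 2 2 -4)], sign=-1
⇒ 4πI² = 16500/48841
I = (-1)√(16500/48841/(4π)) = -0.16396259

-0.163963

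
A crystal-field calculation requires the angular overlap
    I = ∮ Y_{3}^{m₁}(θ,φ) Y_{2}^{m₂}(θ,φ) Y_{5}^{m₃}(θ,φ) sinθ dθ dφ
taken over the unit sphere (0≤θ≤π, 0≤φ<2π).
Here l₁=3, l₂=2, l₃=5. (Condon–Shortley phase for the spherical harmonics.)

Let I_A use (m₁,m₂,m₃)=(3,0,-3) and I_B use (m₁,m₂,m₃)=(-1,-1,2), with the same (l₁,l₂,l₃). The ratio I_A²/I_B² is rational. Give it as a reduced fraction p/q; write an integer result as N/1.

4/15

Shared (l₁,l₂,l₃)=(3,2,5): N and (l;000)² cancel in I_A²/I_B².
A: Δ = 0!·6!·4!/11! = 1/2310; Racah Σ t=0..0: t=0:+1/2880 = 1/2880; ⇒ 3j(3 2 5; 3 0 -3)² = 2/165, sgn +1
B: Δ = 0!·6!·4!/11! = 1/2310; Racah Σ t=0..0: t=0:+1/288 = 1/288; ⇒ 3j(3 2 5; -1 -1 2)² = 1/22, sgn -1
I_A²/I_B² = (2/165)/(1/22) = 4/15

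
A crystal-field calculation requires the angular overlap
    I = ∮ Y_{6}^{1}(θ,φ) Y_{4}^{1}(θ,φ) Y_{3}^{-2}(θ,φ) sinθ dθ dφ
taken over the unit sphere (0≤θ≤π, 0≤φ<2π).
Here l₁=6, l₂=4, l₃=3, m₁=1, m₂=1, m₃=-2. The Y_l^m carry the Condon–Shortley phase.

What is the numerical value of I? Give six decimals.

L=13 odd ⇒ parity kills the (l;000) factor ⇒ I = 0

0.000000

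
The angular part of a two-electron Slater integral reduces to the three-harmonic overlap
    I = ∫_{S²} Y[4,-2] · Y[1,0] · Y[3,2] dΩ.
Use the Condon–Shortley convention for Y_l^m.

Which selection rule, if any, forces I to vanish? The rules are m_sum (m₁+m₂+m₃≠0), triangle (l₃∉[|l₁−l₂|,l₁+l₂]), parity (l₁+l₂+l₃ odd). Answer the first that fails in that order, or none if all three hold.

m₁+m₂+m₃ = -2 + 0 + 2 = 0  ✓
triangle: |4−1|=3 ≤ l₃=3 ≤ 4+1=5  ✓
parity: l₁+l₂+l₃ = 8 is even  ✓

none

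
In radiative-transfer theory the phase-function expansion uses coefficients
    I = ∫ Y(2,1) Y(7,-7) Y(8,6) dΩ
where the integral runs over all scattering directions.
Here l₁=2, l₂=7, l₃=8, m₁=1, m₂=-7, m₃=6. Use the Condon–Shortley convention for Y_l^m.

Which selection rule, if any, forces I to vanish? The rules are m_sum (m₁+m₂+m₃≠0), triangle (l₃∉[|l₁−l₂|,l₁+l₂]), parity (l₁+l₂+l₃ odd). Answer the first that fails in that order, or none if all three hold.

azimuthal sum: 1 − 7 + 6 = 0  ✓
5 ≤ 8 ≤ 9 (triangle on l)  ✓
L = 2 + 7 + 8 = 17 (odd)  ✗

parity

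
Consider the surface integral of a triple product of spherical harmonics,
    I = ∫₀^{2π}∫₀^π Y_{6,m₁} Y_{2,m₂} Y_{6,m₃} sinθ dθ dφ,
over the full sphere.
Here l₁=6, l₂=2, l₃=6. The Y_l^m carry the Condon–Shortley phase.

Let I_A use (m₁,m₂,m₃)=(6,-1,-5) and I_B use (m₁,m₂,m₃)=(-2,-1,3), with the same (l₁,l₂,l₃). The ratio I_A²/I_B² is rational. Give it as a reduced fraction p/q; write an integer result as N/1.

121/75

Shared (l₁,l₂,l₃)=(6,2,6): N and (l;000)² cancel in I_A²/I_B².
A: Δ = 2!·10!·2!/15! = 1/90090; Racah Σ t=0..0: t=0:+1/7257600 = 1/7257600; ⇒ 3j(6 2 6; 6 -1 -5)² = 11/455, sgn -1
B: Δ = 2!·10!·2!/15! = 1/90090; Racah Σ t=0..1: t=0:+1/161280 t=1:−1/60480 = -1/96768; ⇒ 3j(6 2 6; -2 -1 3)² = 15/1001, sgn +1
I_A²/I_B² = (11/455)/(15/1001) = 121/75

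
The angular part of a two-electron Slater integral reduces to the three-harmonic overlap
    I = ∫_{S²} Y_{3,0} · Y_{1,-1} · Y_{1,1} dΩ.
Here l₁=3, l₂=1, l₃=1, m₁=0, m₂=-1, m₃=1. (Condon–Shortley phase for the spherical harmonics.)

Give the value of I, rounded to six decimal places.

0.000000

triangle: need 2≤l₃≤4, have 1; I=0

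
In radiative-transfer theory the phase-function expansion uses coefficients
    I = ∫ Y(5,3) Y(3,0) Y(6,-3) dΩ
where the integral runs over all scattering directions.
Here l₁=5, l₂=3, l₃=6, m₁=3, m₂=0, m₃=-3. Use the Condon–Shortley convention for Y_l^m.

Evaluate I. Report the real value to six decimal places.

Checks pass: Σm=0; 14 even; l₃=6∈[2,8].
(2·5+1)(2·3+1)(2·6+1) = 1001
Δ: 2! 8! 4! / 15! → 1/675675
sum: t=0:+1/8640 t=1:−1/2304 t=2:+1/8640 = -7/34560
3j²(5 3 6; 0 0 0) = Δ·Π!·Σ² = 7/429  (sign -1)
sum: t=0:+1/17280 t=1:−1/20160 t=2:+1/483840 = 1/96768
3j²(5 3 6; 3 0 -3) = Δ·Π!·Σ² = 1/1001  (sign -1)
combine: 4πI² = 1001·7/429·1/1001 = 7/429
take √, sign +1: I = 0.03603425

0.036034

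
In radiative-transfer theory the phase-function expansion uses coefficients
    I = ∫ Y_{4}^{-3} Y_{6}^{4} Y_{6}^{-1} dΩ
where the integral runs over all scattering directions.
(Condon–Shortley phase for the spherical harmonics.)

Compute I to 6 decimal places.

-0.154578

Rules hold: Σm=0, L=16 even, 2≤6≤10.
N = 9·13·13 = 1521
Δ = 4!·4!·8!/17! = 1/15315300
Racah Σ t=0..4: t=0:+1/829440 t=1:−1/25920 t=2:+1/9216 t=3:−1/25920 t=4:+1/829440 = 7/207360
⇒ 3j(4 6 6; 0 0 0)² = 28/2431, sgn +1
Racah Σ t=3..4: t=3:−1/725760 t=4:+1/207360 = 1/290304
⇒ 3j(4 6 6; -3 4 -1)² = 125/7293, sgn -1
4πI² = N·(3j₀)²·(3jₘ)² = 10500/34969
I = -1·√(0.300266/4π) = -0.15457815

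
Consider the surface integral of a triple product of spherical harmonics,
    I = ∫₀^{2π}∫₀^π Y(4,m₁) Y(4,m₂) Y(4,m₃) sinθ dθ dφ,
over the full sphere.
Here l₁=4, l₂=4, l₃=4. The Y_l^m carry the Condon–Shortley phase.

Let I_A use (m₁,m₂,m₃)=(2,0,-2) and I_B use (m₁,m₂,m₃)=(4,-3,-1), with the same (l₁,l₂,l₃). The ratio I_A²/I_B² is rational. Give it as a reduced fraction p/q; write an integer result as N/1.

121/490

Same 4,4,4: normalisation and zero-m 3j drop out of the ratio.
A: Δ: 4! 4! 4! / 13! → 1/450450; sum: t=0:+1/2304 t=1:−1/216 t=2:+1/384 = -11/6912; 3j²(4 4 4; 2 0 -2) = Δ·Π!·Σ² = 11/1638  (sign -1)
B: Δ: 4! 4! 4! / 13! → 1/450450; sum: t=0:+1/3456 = 1/3456; 3j²(4 4 4; 4 -3 -1) = Δ·Π!·Σ² = 35/1287  (sign -1)
I_A²/I_B² = (11/1638)/(35/1287) = 121/490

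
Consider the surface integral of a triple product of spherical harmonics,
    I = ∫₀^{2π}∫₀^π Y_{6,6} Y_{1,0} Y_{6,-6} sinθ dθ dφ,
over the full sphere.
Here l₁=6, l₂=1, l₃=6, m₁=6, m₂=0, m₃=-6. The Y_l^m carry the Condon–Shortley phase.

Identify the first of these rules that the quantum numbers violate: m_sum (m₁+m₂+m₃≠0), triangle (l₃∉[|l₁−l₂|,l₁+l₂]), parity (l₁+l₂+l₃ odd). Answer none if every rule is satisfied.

m₁+m₂+m₃ = 6 + 0 − 6 = 0  ✓
triangle: |6−1|=5 ≤ l₃=6 ≤ 6+1=7  ✓
parity: l₁+l₂+l₃ = 13 is odd  ✗

parity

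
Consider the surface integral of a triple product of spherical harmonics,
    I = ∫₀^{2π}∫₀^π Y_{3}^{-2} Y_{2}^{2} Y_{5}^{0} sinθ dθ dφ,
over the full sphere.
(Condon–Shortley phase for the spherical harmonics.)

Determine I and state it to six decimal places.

Checks pass: Σm=0; 10 even; l₃=5∈[1,5].
(2·3+1)(2·2+1)(2·5+1) = 385
Δ: 0! 6! 4! / 11! → 1/2310
sum: t=0:+1/144 = 1/144
3j²(3 2 5; 0 0 0) = Δ·Π!·Σ² = 10/231  (sign -1)
sum: t=0:+1/2880 = 1/2880
3j²(3 2 5; -2 2 0) = Δ·Π!·Σ² = 1/462  (sign -1)
combine: 4πI² = 385·10/231·1/462 = 25/693
take √, sign +1: I = 0.05357948

0.053579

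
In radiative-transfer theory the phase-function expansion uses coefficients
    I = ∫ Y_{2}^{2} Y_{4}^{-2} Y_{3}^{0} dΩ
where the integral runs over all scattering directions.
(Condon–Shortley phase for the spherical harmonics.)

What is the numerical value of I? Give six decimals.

0.000000

L=9 odd ⇒ parity kills the (l;000) factor ⇒ I = 0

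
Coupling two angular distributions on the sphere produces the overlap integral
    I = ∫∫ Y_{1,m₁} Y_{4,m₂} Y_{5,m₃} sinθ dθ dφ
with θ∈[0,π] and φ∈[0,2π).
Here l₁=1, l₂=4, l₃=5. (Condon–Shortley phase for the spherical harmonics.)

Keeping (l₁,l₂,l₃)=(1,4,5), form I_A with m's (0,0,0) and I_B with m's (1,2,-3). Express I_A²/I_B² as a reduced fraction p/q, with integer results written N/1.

25/28

Shared (l₁,l₂,l₃)=(1,4,5): N and (l;000)² cancel in I_A²/I_B².
A: Δ = 0!·2!·8!/11! = 1/495; Racah Σ t=0..0: t=0:+1/576 = 1/576; ⇒ 3j(1 4 5; 0 0 0)² = 5/99, sgn -1
B: Δ = 0!·2!·8!/11! = 1/495; Racah Σ t=0..0: t=0:+1/2880 = 1/2880; ⇒ 3j(1 4 5; 1 2 -3)² = 28/495, sgn +1
I_A²/I_B² = (5/99)/(28/495) = 25/28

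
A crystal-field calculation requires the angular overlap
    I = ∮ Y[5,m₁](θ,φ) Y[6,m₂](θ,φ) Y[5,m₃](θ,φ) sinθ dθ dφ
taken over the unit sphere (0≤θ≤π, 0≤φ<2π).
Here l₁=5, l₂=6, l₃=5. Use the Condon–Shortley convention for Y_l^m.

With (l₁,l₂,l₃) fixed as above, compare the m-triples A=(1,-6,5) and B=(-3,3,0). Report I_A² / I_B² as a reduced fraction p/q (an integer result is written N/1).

66/125

Same 5,6,5: normalisation and zero-m 3j drop out of the ratio.
A: Δ: 6! 4! 6! / 17! → 1/28588560; sum: t=0:+1/12441600 = 1/12441600; 3j²(5 6 5; 1 -6 5) = Δ·Π!·Σ² = 3/442  (sign +1)
B: Δ: 6! 4! 6! / 17! → 1/28588560; sum: t=4:+1/138240 t=5:−1/34560 t=6:+1/103680 = -1/82944; 3j²(5 6 5; -3 3 0) = Δ·Π!·Σ² = 125/9724  (sign +1)
I_A²/I_B² = (3/442)/(125/9724) = 66/125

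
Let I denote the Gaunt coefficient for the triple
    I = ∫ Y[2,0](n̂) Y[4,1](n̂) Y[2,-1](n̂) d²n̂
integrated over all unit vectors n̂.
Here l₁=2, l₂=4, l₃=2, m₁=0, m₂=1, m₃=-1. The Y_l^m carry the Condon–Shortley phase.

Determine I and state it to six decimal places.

-0.220728

Rules hold: Σm=0, L=8 even, 2≤2≤6.
N = 5·9·5 = 225
Δ = 4!·0!·4!/9! = 1/630
Racah Σ t=2..2: t=2:+1/16 = 1/16
⇒ 3j(2 4 2; 0 0 0)² = 2/35, sgn +1
Racah Σ t=2..2: t=2:+1/24 = 1/24
⇒ 3j(2 4 2; 0 1 -1)² = 1/21, sgn -1
4πI² = N·(3j₀)²·(3jₘ)² = 30/49
I = -1·√(0.612245/4π) = -0.22072812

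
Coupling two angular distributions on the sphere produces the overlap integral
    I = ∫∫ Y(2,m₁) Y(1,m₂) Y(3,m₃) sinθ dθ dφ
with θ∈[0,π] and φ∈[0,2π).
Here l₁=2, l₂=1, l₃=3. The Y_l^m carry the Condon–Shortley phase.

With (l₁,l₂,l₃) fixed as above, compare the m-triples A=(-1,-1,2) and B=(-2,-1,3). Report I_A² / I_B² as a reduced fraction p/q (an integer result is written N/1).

2/3

l's match ⇒ only the (l;m) 3-j factors differ between A and B.
A: triangle coeff Δ(2,1,3) = 1/105; Σ_t [0,0]: t=0:+1/12 = 1/12; (3j)²=2/21 [(2 1 3; -1 -1 2)], sign=-1
B: triangle coeff Δ(2,1,3) = 1/105; Σ_t [0,0]: t=0:+1/48 = 1/48; (3j)²=1/7 [(2 1 3; -2 -1 3)], sign=+1
I_A²/I_B² = (2/21)/(1/7) = 2/3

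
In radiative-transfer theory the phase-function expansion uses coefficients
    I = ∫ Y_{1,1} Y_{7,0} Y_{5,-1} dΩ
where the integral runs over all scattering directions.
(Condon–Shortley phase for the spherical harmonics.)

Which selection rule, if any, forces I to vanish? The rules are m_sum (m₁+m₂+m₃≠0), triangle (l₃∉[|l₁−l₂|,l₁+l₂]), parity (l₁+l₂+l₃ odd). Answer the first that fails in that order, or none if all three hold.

Σmᵢ = 0  ✓
l₃∈[|l₁−l₂|,l₁+l₂]=[6,8], have l₃=5  ✗
Σlᵢ = 13 ⇒ odd

triangle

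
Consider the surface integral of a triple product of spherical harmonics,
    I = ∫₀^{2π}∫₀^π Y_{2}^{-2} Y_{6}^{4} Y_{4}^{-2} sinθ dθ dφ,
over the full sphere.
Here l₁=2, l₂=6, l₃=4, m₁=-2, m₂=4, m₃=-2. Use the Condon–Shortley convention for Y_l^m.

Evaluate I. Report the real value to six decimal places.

Checks pass: Σm=0; 12 even; l₃=4∈[4,8].
(2·2+1)(2·6+1)(2·4+1) = 585
Δ: 4! 0! 8! / 13! → 1/6435
sum: t=2:+1/2304 = 1/2304
3j²(2 6 4; 0 0 0) = Δ·Π!·Σ² = 5/143  (sign +1)
sum: t=4:+1/34560 = 1/34560
3j²(2 6 4; -2 4 -2) = Δ·Π!·Σ² = 14/429  (sign +1)
combine: 4πI² = 585·5/143·14/429 = 1050/1573
take √, sign +1: I = 0.23047581

0.230476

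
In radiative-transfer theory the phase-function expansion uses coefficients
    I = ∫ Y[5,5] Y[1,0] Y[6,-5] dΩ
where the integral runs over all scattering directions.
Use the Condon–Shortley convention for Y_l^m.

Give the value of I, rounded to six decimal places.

-0.135514

Rules hold: Σm=0, L=12 even, 4≤6≤6.
N = 11·3·13 = 429
Δ = 0!·10!·2!/13! = 1/858
Racah Σ t=0..0: t=0:+1/14400 = 1/14400
⇒ 3j(5 1 6; 0 0 0)² = 6/143, sgn +1
Racah Σ t=0..0: t=0:+1/3628800 = 1/3628800
⇒ 3j(5 1 6; 5 0 -5)² = 1/78, sgn -1
4πI² = N·(3j₀)²·(3jₘ)² = 3/13
I = -1·√(0.230769/4π) = -0.13551395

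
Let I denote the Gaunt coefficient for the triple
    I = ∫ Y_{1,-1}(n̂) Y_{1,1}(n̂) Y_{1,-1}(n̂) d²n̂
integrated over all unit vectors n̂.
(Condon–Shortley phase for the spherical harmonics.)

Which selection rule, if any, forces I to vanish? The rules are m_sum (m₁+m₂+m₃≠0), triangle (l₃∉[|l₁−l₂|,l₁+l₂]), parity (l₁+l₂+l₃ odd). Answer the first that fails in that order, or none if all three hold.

azimuthal sum: -1 + 1 − 1 = -1  ✗
0 ≤ 1 ≤ 2 (triangle on l)
L = 1 + 1 + 1 = 3 (odd)

m_sum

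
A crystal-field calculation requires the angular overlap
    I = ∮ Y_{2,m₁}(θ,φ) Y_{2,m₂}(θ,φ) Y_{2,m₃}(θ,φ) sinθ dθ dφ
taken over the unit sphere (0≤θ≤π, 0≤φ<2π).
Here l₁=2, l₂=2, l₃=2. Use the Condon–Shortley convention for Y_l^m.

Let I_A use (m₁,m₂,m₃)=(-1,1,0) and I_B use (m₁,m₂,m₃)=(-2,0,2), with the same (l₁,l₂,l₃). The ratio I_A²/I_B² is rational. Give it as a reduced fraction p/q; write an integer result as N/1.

Same 2,2,2: normalisation and zero-m 3j drop out of the ratio.
A: Δ: 2! 2! 2! / 7! → 1/630; sum: t=1:−1/4 t=2:+1/2 = 1/4; 3j²(2 2 2; -1 1 0) = Δ·Π!·Σ² = 1/70  (sign +1)
B: Δ: 2! 2! 2! / 7! → 1/630; sum: t=2:+1/8 = 1/8; 3j²(2 2 2; -2 0 2) = Δ·Π!·Σ² = 2/35  (sign +1)
I_A²/I_B² = (1/70)/(2/35) = 1/4

1/4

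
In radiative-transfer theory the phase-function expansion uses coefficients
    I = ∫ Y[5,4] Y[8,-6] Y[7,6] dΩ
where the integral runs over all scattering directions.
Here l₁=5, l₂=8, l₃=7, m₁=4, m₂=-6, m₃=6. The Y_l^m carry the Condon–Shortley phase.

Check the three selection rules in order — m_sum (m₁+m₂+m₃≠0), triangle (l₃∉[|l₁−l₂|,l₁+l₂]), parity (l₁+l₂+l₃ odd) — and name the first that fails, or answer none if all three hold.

Σmᵢ = 4  ✗
l₃∈[|l₁−l₂|,l₁+l₂]=[3,13], have l₃=7
Σlᵢ = 20 ⇒ even

m_sum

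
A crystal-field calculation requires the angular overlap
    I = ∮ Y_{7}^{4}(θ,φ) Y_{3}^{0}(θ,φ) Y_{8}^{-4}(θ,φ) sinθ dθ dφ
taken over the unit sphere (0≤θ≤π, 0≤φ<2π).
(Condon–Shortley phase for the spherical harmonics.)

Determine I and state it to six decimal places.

-0.033430

Rules hold: Σm=0, L=18 even, 4≤8≤10.
N = 15·7·17 = 1785
Δ = 2!·12!·4!/19! = 1/5290740
Racah Σ t=0..2: t=0:+1/7257600 t=1:−1/2073600 t=2:+1/7257600 = -1/4838400
⇒ 3j(7 3 8; 0 0 0)² = 252/20995, sgn -1
Racah Σ t=0..2: t=0:+1/26127360 t=1:−1/29030400 t=2:+1/479001600 = 17/2874009600
⇒ 3j(7 3 8; 4 0 -4)² = 17/25935, sgn +1
4πI² = N·(3j₀)²·(3jₘ)² = 4284/305045
I = -1·√(0.0140438/4π) = -0.03343011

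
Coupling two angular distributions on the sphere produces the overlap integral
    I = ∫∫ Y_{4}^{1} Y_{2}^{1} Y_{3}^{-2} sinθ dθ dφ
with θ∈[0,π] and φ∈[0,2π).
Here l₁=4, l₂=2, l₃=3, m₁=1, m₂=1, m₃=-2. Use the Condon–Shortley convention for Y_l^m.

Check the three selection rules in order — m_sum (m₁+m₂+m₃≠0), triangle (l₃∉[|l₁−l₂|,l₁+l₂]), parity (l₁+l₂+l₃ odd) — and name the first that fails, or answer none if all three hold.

m₁+m₂+m₃ = 1 + 1 − 2 = 0  ✓
triangle: |4−2|=2 ≤ l₃=3 ≤ 4+2=6  ✓
parity: l₁+l₂+l₃ = 9 is odd  ✗

parity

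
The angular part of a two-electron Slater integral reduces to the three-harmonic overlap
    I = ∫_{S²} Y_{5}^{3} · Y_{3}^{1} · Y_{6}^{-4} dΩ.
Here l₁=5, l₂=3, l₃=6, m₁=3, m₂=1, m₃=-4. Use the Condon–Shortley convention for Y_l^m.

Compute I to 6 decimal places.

Checks pass: Σm=0; 14 even; l₃=6∈[2,8].
(2·5+1)(2·3+1)(2·6+1) = 1001
Δ: 2! 8! 4! / 15! → 1/675675
sum: t=0:+1/8640 t=1:−1/2304 t=2:+1/8640 = -7/34560
3j²(5 3 6; 0 0 0) = Δ·Π!·Σ² = 7/429  (sign -1)
sum: t=0:+1/69120 t=1:−1/30240 t=2:+1/322560 = -1/64512
3j²(5 3 6; 3 1 -4) = Δ·Π!·Σ² = 10/1001  (sign -1)
combine: 4πI² = 1001·7/429·10/1001 = 70/429
take √, sign +1: I = 0.11395029

0.113950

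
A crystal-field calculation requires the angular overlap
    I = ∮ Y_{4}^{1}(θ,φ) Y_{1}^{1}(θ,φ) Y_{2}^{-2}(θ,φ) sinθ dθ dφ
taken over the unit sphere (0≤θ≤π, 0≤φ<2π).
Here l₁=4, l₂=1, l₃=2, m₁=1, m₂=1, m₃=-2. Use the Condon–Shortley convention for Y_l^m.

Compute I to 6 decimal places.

0.000000

|4−1|≤2≤4+1 violated ⇒ I = 0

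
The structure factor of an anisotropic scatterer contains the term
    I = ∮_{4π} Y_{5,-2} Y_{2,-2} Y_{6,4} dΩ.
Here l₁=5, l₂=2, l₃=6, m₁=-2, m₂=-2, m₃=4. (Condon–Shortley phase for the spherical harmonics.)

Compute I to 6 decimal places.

0.000000

L=13 odd ⇒ parity kills the (l;000) factor ⇒ I = 0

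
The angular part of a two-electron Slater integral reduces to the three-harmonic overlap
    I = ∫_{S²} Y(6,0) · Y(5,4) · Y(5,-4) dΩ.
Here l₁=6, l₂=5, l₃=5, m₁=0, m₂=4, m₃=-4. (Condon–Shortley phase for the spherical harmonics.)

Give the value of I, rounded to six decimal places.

Checks pass: Σm=0; 16 even; l₃=5∈[1,11].
(2·6+1)(2·5+1)(2·5+1) = 1573
Δ: 6! 6! 4! / 17! → 1/28588560
sum: t=1:−1/345600 t=2:+1/13824 t=3:−1/5184 t=4:+1/13824 t=5:−1/345600 = -7/129600
3j²(6 5 5; 0 0 0) = Δ·Π!·Σ² = 80/7293  (sign +1)
sum: t=5:−1/345600 t=6:+1/3110400 = -1/388800
3j²(6 5 5; 0 4 -4) = Δ·Π!·Σ² = 192/12155  (sign +1)
combine: 4πI² = 1573·80/7293·192/12155 = 1024/3757
take √, sign +1: I = 0.14727345

0.147273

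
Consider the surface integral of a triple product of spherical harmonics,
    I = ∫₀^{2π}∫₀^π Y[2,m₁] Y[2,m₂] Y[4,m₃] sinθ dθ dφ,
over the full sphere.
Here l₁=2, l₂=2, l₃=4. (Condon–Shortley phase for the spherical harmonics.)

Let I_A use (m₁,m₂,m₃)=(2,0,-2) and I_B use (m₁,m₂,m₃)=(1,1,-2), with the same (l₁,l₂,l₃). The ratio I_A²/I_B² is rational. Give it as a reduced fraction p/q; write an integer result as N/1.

Same 2,2,4: normalisation and zero-m 3j drop out of the ratio.
A: Δ: 0! 4! 4! / 9! → 1/630; sum: t=0:+1/96 = 1/96; 3j²(2 2 4; 2 0 -2) = Δ·Π!·Σ² = 1/42  (sign +1)
B: Δ: 0! 4! 4! / 9! → 1/630; sum: t=0:+1/36 = 1/36; 3j²(2 2 4; 1 1 -2) = Δ·Π!·Σ² = 4/63  (sign +1)
I_A²/I_B² = (1/42)/(4/63) = 3/8

3/8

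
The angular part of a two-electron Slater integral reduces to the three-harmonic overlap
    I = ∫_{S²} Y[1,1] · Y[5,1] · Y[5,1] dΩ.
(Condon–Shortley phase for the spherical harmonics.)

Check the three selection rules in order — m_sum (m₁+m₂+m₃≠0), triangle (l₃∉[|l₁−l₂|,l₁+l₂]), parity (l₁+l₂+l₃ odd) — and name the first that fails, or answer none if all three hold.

m₁+m₂+m₃ = 1 + 1 + 1 = 3  ✗
triangle: |1−5|=4 ≤ l₃=5 ≤ 1+5=6
parity: l₁+l₂+l₃ = 11 is odd

m_sum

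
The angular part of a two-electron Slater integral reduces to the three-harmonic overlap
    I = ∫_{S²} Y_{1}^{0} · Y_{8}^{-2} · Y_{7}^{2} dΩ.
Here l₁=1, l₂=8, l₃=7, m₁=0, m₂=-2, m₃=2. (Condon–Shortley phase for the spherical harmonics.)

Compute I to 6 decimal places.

0.237007

Rules hold: Σm=0, L=16 even, 7≤7≤9.
N = 3·17·15 = 765
Δ = 2!·0!·14!/17! = 1/2040
Racah Σ t=1..1: t=1:−1/25401600 = -1/25401600
⇒ 3j(1 8 7; 0 0 0)² = 8/255, sgn +1
Racah Σ t=1..1: t=1:−1/43545600 = -1/43545600
⇒ 3j(1 8 7; 0 -2 2)² = 1/34, sgn +1
4πI² = N·(3j₀)²·(3jₘ)² = 12/17
I = +1·√(0.705882/4π) = 0.23700703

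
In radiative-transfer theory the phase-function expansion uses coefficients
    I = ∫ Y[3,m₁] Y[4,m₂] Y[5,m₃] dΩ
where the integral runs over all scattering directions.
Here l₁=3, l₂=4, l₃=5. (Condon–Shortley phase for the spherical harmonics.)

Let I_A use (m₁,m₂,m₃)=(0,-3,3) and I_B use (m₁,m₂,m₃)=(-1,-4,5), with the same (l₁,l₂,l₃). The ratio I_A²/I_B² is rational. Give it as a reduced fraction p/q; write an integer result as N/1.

l's match ⇒ only the (l;m) 3-j factors differ between A and B.
A: triangle coeff Δ(3,4,5) = 1/180180; Σ_t [0,1]: t=0:+1/1440 t=1:−1/2880 = 1/2880; (3j)²=7/715 [(3 4 5; 0 -3 3)], sign=+1
B: triangle coeff Δ(3,4,5) = 1/180180; Σ_t [0,0]: t=0:+1/34560 = 1/34560; (3j)²=14/429 [(3 4 5; -1 -4 5)], sign=+1
I_A²/I_B² = (7/715)/(14/429) = 3/10

3/10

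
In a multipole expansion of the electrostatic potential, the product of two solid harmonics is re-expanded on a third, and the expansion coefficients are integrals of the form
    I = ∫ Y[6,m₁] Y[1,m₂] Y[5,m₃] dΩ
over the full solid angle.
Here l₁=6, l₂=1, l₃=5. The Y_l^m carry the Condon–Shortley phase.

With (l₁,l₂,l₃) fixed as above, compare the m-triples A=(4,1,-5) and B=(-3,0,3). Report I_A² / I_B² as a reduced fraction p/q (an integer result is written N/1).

1/27

Shared (l₁,l₂,l₃)=(6,1,5): N and (l;000)² cancel in I_A²/I_B².
A: Δ = 2!·10!·0!/13! = 1/858; Racah Σ t=2..2: t=2:+1/7257600 = 1/7257600; ⇒ 3j(6 1 5; 4 1 -5)² = 1/858, sgn +1
B: Δ = 2!·10!·0!/13! = 1/858; Racah Σ t=1..1: t=1:−1/80640 = -1/80640; ⇒ 3j(6 1 5; -3 0 3)² = 9/286, sgn -1
I_A²/I_B² = (1/858)/(9/286) = 1/27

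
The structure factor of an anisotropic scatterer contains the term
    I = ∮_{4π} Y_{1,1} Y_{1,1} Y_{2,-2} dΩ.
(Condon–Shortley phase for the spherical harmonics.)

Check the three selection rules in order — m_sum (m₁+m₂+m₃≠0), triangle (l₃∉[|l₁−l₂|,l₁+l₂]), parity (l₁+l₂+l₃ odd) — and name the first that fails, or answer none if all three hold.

none

azimuthal sum: 1 + 1 − 2 = 0  ✓
0 ≤ 2 ≤ 2 (triangle on l)  ✓
L = 1 + 1 + 2 = 4 (even)  ✓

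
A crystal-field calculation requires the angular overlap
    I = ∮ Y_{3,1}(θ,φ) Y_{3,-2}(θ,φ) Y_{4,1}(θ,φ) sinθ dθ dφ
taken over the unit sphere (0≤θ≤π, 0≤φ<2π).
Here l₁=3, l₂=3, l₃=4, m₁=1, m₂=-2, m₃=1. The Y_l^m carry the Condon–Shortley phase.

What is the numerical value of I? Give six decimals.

Checks pass: Σm=0; 10 even; l₃=4∈[0,6].
(2·3+1)(2·3+1)(2·4+1) = 441
Δ: 2! 4! 4! / 11! → 1/34650
sum: t=0:+1/72 t=1:−1/16 t=2:+1/72 = -5/144
3j²(3 3 4; 0 0 0) = Δ·Π!·Σ² = 2/77  (sign -1)
sum: t=0:+1/48 t=1:−1/144 = 1/72
3j²(3 3 4; 1 -2 1) = Δ·Π!·Σ² = 16/693  (sign -1)
combine: 4πI² = 441·2/77·16/693 = 32/121
take √, sign +1: I = 0.14506992

0.145070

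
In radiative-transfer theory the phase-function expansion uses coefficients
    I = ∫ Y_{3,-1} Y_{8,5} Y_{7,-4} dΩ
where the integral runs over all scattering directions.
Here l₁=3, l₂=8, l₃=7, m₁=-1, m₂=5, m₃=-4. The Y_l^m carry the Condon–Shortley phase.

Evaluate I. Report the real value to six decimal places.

m-sum 0 ✓  L=18 even ✓  5≤7≤11 ✓
Π(2lᵢ+1) = 7×17×15 = 1785
triangle coeff Δ(3,8,7) = 1/5290740
Σ_t [1,3]: t=1:−1/7257600 t=2:+1/2073600 t=3:−1/7257600 = 1/4838400
(3j)²=252/20995 [(3 8 7; 0 0 0)], sign=-1
Σ_t [2,4]: t=2:+1/319334400 t=3:−1/43545600 t=4:+1/104509440 = -59/5748019200
(3j)²=3481/406980 [(3 8 7; -1 5 -4)], sign=+1
⇒ 4πI² = 73101/398905
I = (-1)√(73101/398905/(4π)) = -0.12075969

-0.120760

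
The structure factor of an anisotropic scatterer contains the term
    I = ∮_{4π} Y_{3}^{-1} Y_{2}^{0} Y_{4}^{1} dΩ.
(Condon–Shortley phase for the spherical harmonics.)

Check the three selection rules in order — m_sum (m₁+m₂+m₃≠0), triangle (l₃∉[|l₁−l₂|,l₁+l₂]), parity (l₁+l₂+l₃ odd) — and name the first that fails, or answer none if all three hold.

Σmᵢ = 0  ✓
l₃∈[|l₁−l₂|,l₁+l₂]=[1,5], have l₃=4  ✓
Σlᵢ = 9 ⇒ odd  ✗

parity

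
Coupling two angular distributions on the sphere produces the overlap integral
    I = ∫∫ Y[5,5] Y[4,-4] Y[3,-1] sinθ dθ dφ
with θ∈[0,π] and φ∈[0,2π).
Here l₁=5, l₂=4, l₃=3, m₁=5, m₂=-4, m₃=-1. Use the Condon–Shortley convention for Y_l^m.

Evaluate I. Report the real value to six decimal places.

0.189625

Checks pass: Σm=0; 12 even; l₃=3∈[1,9].
(2·5+1)(2·4+1)(2·3+1) = 693
Δ: 6! 4! 2! / 13! → 1/180180
sum: t=2:+1/576 t=3:−1/144 t=4:+1/576 = -1/288
3j²(5 4 3; 0 0 0) = Δ·Π!·Σ² = 20/1001  (sign +1)
sum: t=0:+1/34560 = 1/34560
3j²(5 4 3; 5 -4 -1) = Δ·Π!·Σ² = 14/429  (sign +1)
combine: 4πI² = 693·20/1001·14/429 = 840/1859
take √, sign +1: I = 0.18962475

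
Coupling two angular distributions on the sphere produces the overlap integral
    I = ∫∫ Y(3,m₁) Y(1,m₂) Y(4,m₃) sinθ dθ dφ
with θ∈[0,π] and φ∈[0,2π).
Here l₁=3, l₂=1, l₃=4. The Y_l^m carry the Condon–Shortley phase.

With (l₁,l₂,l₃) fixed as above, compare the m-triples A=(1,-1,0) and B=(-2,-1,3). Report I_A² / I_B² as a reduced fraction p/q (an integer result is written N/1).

Same 3,1,4: normalisation and zero-m 3j drop out of the ratio.
A: Δ: 0! 6! 2! / 9! → 1/252; sum: t=0:+1/96 = 1/96; 3j²(3 1 4; 1 -1 0) = Δ·Π!·Σ² = 1/42  (sign +1)
B: Δ: 0! 6! 2! / 9! → 1/252; sum: t=0:+1/240 = 1/240; 3j²(3 1 4; -2 -1 3) = Δ·Π!·Σ² = 1/12  (sign -1)
I_A²/I_B² = (1/42)/(1/12) = 2/7

2/7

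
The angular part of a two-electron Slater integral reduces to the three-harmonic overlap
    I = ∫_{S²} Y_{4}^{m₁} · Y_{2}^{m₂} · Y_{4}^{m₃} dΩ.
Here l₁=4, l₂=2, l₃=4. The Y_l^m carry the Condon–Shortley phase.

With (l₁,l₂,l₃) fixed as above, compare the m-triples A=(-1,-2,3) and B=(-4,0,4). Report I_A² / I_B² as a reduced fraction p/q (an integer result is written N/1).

27/56

Same 4,2,4: normalisation and zero-m 3j drop out of the ratio.
A: Δ: 2! 6! 2! / 11! → 1/13860; sum: t=0:+1/480 = 1/480; 3j²(4 2 4; -1 -2 3) = Δ·Π!·Σ² = 3/110  (sign -1)
B: Δ: 2! 6! 2! / 11! → 1/13860; sum: t=2:+1/2880 = 1/2880; 3j²(4 2 4; -4 0 4) = Δ·Π!·Σ² = 28/495  (sign +1)
I_A²/I_B² = (3/110)/(28/495) = 27/56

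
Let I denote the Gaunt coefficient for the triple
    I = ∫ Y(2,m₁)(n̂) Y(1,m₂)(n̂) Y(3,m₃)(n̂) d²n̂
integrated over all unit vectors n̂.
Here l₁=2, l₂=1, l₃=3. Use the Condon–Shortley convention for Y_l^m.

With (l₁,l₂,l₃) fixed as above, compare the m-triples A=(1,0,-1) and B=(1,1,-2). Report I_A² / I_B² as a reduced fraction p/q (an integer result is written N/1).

l's match ⇒ only the (l;m) 3-j factors differ between A and B.
A: triangle coeff Δ(2,1,3) = 1/105; Σ_t [0,0]: t=0:+1/6 = 1/6; (3j)²=8/105 [(2 1 3; 1 0 -1)], sign=+1
B: triangle coeff Δ(2,1,3) = 1/105; Σ_t [0,0]: t=0:+1/12 = 1/12; (3j)²=2/21 [(2 1 3; 1 1 -2)], sign=-1
I_A²/I_B² = (8/105)/(2/21) = 4/5

4/5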